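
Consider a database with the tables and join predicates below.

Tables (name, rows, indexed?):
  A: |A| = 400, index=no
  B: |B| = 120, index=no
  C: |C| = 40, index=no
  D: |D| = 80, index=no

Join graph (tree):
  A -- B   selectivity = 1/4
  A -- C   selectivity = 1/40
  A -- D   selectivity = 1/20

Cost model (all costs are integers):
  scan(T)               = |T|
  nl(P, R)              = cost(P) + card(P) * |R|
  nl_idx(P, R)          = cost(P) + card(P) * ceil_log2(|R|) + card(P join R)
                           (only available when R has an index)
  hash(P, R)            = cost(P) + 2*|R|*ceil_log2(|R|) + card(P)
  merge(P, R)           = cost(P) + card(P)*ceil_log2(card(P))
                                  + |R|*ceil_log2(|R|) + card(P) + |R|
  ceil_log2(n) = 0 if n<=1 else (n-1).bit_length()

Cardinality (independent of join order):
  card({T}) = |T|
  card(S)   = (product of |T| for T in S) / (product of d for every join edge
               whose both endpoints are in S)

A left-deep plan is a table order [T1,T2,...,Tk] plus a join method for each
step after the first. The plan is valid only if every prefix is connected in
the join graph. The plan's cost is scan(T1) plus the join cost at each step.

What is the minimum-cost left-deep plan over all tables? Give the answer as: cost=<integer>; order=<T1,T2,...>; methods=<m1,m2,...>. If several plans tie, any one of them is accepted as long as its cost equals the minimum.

Selinger DP (subsets sized 1..n):
  {A}: scan cost=400, card=400
  {B}: scan cost=120, card=120
  {C}: scan cost=40, card=40
  {D}: scan cost=80, card=80
  {AB}: card=12000; try (B,hash)→2480, (A,merge)→5080, (B,merge)→5360, (A,hash)→7440, (A,nl)→48120, (B,nl)→48400; best=2480 via (B,hash)
  {AC}: card=400; try (C,hash)→1280, (A,merge)→4320, (C,merge)→4680, (A,hash)→7280, (A,nl)→16040, (C,nl)→16400; best=1280 via (C,hash)
  {AD}: card=1600; try (D,hash)→1920, (A,merge)→4720, (D,merge)→5040, (A,hash)→7360, (A,nl)→32080, (D,nl)→32400; best=1920 via (D,hash)
  {ABC}: card=12000; try (B,hash)→3360, (B,merge)→6240, (C,hash)→14960, (B,nl)→49280, (C,merge)→182760, (C,nl)→482480; best=3360 via (B,hash)
  {ABD}: card=48000; try (B,hash)→5200, (D,hash)→15600, (B,merge)→22080, (D,merge)→183120, (B,nl)→193920, (D,nl)→962480; best=5200 via (B,hash)
  {ACD}: card=1600; try (D,hash)→2800, (C,hash)→4000, (D,merge)→5920, (C,merge)→21400, (D,nl)→33280, (C,nl)→65920; best=2800 via (D,hash)
  {ABCD}: card=48000; try (B,hash)→6080, (D,hash)→16480, (B,merge)→22960, (C,hash)→53680, (D,merge)→184000, (B,nl)→194800 …(+3); best=6080 via (B,hash)

cost=6080; order=A,C,D,B; methods=hash,hash,hash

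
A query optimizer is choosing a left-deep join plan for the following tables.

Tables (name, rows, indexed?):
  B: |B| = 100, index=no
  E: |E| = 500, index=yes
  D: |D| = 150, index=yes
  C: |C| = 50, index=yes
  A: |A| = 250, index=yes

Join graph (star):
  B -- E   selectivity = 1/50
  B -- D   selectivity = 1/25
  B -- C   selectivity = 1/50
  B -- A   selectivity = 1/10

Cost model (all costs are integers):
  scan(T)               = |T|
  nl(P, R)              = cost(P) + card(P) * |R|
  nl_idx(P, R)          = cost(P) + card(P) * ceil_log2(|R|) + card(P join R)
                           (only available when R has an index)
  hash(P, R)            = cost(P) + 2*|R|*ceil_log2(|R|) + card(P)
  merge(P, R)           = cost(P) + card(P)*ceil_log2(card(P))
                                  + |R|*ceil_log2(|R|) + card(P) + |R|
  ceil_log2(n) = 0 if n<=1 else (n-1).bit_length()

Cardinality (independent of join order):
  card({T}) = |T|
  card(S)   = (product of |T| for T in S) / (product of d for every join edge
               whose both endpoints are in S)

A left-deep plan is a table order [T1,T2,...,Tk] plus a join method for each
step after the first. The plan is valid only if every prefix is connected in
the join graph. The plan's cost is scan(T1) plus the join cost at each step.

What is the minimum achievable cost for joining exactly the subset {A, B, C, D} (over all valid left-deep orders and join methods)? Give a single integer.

6800

Selinger DP over subsets of {A,B,C,D}:
  {B}: scan cost=100, card=100
  {D}: scan cost=150, card=150
  {C}: scan cost=50, card=50
  {A}: scan cost=250, card=250
  {BD}: card=600; try (D,nl_idx)→1500, (B,hash)→1700, (D,merge)→2250, (B,merge)→2300, (D,hash)→2600, (D,nl)→15100 …(+1); best=1500 via (D,nl_idx)
  {BC}: card=100; try (C,hash)→800, (C,nl_idx)→800, (B,merge)→1200, (C,merge)→1250, (B,hash)→1500, (B,nl)→5050 …(+1); best=800 via (C,hash)
  {AB}: card=2500; try (B,hash)→1900, (A,merge)→3150, (B,merge)→3300, (A,nl_idx)→3400, (A,hash)→4200, (A,nl)→25100 …(+1); best=1900 via (B,hash)
  {BCD}: card=600; try (D,nl_idx)→2200, (C,hash)→2700, (D,merge)→2950, (D,hash)→3300, (C,nl_idx)→5700, (C,merge)→8450 …(+2); best=2200 via (D,nl_idx)
  {ABD}: card=15000; try (A,hash)→6100, (D,hash)→6800, (A,merge)→10350, (A,nl_idx)→21300, (D,merge)→35750, (D,nl_idx)→36900 …(+2); best=6100 via (A,hash)
  {ABC}: card=2500; try (A,merge)→3850, (A,nl_idx)→4100, (A,hash)→4900, (C,hash)→5000, (C,nl_idx)→19400, (A,nl)→25800 …(+2); best=3850 via (A,merge)
  {ABCD}: card=15000; try (A,hash)→6800, (D,hash)→8750, (A,merge)→11050, (C,hash)→21700, (A,nl_idx)→22000, (D,merge)→37700 …(+6); best=6800 via (A,hash)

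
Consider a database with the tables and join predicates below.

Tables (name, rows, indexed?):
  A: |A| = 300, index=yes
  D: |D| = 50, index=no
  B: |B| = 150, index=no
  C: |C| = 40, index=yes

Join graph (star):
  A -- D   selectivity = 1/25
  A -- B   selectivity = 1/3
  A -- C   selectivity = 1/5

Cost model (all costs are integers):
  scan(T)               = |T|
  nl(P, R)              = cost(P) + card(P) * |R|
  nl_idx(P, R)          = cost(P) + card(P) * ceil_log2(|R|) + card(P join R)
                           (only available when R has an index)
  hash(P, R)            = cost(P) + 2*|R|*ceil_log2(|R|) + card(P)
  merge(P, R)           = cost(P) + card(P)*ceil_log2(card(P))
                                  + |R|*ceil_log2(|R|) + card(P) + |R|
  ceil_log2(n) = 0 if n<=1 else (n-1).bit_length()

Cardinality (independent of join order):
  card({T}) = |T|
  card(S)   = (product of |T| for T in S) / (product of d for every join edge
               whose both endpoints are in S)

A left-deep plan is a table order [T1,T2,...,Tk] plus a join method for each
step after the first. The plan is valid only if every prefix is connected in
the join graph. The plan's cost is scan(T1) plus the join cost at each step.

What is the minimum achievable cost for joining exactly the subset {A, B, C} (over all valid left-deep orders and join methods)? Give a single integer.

5880

Selinger DP over subsets of {A,B,C}:
  {A}: scan cost=300, card=300
  {B}: scan cost=150, card=150
  {C}: scan cost=40, card=40
  {AB}: card=15000; try (B,hash)→3000, (A,merge)→4500, (B,merge)→4650, (A,hash)→5700, (A,nl_idx)→16500, (A,nl)→45150 …(+1); best=3000 via (B,hash)
  {AC}: card=2400; try (C,hash)→1080, (A,nl_idx)→2800, (A,merge)→3320, (C,merge)→3580, (C,nl_idx)→4500, (A,hash)→5480 …(+2); best=1080 via (C,hash)
  {ABC}: card=120000; try (B,hash)→5880, (C,hash)→18480, (B,merge)→33630, (C,nl_idx)→213000, (C,merge)→228280, (B,nl)→361080 …(+1); best=5880 via (B,hash)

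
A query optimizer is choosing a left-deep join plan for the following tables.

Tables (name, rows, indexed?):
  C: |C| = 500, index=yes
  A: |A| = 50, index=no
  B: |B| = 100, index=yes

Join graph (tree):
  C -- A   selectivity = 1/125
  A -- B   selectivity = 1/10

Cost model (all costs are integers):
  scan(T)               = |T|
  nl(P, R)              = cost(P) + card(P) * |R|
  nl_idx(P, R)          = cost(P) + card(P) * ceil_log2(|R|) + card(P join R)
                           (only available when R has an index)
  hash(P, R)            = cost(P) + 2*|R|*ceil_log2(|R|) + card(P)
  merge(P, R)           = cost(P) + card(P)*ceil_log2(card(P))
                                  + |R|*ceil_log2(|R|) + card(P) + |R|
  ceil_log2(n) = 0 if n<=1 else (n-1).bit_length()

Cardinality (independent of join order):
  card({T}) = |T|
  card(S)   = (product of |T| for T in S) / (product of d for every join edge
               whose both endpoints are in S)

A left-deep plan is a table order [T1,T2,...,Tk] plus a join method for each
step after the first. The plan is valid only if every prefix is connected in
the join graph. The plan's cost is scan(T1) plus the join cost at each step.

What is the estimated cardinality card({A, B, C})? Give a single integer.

2000

Tables in S: A(50), B(100), C(500)
Edges inside S: C-A(d=125), A-B(d=10)
numerator = 50 * 100 * 500 = 2500000
denominator = 125 * 10 = 1250
card(S) = 2500000 / 1250 = 2000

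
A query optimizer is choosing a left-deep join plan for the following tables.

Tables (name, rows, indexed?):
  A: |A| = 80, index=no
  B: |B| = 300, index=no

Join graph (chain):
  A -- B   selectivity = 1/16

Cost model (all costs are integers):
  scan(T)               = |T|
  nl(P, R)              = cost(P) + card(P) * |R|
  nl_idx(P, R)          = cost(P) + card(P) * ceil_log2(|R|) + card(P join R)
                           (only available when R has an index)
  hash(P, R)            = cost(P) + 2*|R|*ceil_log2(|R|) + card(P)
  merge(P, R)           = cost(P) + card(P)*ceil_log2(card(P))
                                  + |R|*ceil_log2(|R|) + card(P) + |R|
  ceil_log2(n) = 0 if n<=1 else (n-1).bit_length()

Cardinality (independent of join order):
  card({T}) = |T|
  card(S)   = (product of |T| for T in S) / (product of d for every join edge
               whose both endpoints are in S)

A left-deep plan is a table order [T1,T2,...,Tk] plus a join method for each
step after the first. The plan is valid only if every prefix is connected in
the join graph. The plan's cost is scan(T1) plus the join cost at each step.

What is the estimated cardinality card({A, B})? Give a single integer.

1500

Tables in S: A(80), B(300)
Edges inside S: A-B(d=16)
numerator = 80 * 300 = 24000
denominator = 16 = 16
card(S) = 24000 / 16 = 1500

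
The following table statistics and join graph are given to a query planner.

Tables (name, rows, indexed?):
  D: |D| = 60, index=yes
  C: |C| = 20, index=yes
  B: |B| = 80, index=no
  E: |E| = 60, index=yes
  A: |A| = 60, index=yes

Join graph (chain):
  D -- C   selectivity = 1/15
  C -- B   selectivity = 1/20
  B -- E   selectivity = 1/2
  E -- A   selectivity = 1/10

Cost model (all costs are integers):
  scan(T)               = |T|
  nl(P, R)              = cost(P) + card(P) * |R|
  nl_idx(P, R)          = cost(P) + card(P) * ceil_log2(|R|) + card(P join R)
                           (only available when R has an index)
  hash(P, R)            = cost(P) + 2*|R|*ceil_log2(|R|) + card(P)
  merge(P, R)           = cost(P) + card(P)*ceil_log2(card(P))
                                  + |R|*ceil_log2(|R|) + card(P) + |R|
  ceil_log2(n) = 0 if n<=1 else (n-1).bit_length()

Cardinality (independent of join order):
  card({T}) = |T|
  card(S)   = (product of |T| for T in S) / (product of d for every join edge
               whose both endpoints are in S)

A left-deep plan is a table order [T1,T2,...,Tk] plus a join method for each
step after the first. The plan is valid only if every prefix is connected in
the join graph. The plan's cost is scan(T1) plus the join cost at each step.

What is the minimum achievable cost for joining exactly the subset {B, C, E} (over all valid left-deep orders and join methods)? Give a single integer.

1160

Selinger DP over subsets of {B,C,E}:
  {C}: scan cost=20, card=20
  {B}: scan cost=80, card=80
  {E}: scan cost=60, card=60
  {BC}: card=80; try (C,hash)→360, (C,nl_idx)→560, (B,merge)→780, (C,merge)→840, (B,hash)→1160, (B,nl)→1620 …(+1); best=360 via (C,hash)
  {BE}: card=2400; try (E,hash)→880, (B,merge)→1120, (E,merge)→1140, (B,hash)→1240, (E,nl_idx)→2960, (B,nl)→4860 …(+1); best=880 via (E,hash)
  {BCE}: card=2400; try (E,hash)→1160, (E,merge)→1420, (E,nl_idx)→3240, (C,hash)→3480, (E,nl)→5160, (C,nl_idx)→15280 …(+2); best=1160 via (E,hash)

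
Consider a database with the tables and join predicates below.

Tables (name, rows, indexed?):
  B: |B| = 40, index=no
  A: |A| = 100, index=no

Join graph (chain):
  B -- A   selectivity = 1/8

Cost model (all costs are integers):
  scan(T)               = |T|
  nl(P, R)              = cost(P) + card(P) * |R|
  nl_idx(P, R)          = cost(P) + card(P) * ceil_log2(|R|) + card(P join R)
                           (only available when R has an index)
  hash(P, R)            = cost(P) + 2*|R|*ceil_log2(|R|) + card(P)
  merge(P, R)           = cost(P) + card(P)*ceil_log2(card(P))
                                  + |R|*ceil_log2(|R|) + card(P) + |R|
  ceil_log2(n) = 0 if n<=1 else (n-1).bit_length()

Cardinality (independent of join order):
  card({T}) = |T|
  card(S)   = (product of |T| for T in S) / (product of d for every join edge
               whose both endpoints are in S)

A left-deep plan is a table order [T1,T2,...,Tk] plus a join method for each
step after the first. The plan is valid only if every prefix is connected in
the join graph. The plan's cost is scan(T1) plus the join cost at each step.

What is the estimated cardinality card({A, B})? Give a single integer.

500

Tables in S: A(100), B(40)
Edges inside S: B-A(d=8)
numerator = 100 * 40 = 4000
denominator = 8 = 8
card(S) = 4000 / 8 = 500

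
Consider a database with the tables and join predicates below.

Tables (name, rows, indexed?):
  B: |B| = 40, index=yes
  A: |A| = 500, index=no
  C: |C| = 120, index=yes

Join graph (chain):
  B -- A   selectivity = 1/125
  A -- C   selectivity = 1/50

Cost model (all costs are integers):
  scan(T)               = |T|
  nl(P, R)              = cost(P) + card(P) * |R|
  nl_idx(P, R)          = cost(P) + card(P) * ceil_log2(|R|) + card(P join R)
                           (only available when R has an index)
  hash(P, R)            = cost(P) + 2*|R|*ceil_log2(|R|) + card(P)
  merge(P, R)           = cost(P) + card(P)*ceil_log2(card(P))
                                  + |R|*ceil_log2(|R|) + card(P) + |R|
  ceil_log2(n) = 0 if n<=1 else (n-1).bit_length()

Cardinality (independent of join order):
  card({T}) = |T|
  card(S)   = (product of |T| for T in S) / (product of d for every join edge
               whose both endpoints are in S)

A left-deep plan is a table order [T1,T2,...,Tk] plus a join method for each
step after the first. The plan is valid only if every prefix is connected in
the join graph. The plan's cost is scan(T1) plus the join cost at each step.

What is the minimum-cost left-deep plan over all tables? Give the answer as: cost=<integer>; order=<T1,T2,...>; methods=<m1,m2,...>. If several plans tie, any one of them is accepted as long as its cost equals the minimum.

cost=2984; order=A,B,C; methods=hash,nl_idx

Selinger DP (subsets sized 1..n):
  {B}: scan cost=40, card=40
  {A}: scan cost=500, card=500
  {C}: scan cost=120, card=120
  {AB}: card=160; try (B,hash)→1480, (B,nl_idx)→3660, (A,merge)→5320, (B,merge)→5780, (A,hash)→9080, (A,nl)→20040 …(+1); best=1480 via (B,hash)
  {AC}: card=1200; try (C,hash)→2680, (C,nl_idx)→5200, (A,merge)→6080, (C,merge)→6460, (A,hash)→9240, (A,nl)→60120 …(+1); best=2680 via (C,hash)
  {ABC}: card=384; try (C,nl_idx)→2984, (C,hash)→3320, (C,merge)→3880, (B,hash)→4360, (B,nl_idx)→10264, (B,merge)→17360 …(+2); best=2984 via (C,nl_idx)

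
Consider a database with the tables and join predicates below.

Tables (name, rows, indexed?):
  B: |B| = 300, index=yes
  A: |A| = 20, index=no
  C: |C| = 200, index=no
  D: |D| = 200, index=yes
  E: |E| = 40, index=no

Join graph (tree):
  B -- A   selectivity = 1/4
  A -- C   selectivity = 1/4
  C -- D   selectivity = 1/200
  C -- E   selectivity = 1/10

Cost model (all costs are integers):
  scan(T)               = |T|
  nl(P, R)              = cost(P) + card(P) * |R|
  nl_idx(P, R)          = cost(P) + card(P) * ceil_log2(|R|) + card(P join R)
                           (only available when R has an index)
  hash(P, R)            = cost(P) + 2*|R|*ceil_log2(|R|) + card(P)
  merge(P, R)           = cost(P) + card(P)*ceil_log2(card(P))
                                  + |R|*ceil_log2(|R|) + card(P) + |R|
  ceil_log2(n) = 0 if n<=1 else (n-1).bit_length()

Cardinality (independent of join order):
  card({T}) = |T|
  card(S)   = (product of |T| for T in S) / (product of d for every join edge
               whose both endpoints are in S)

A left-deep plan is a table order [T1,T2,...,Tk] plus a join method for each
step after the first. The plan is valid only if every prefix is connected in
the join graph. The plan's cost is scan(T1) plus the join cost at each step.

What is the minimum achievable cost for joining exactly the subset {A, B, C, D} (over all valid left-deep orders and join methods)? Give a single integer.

Selinger DP over subsets of {A,B,C,D}:
  {B}: scan cost=300, card=300
  {A}: scan cost=20, card=20
  {C}: scan cost=200, card=200
  {D}: scan cost=200, card=200
  {AB}: card=1500; try (A,hash)→800, (B,nl_idx)→1700, (B,merge)→3140, (A,merge)→3420, (B,hash)→5440, (B,nl)→6020 …(+1); best=800 via (A,hash)
  {AC}: card=1000; try (A,hash)→600, (C,merge)→1940, (A,merge)→2120, (C,hash)→3240, (C,nl)→4020, (A,nl)→4200; best=600 via (A,hash)
  {CD}: card=200; try (D,nl_idx)→2000, (D,hash)→3600, (C,hash)→3600, (D,merge)→3800, (C,merge)→3800, (D,nl)→40200 …(+1); best=2000 via (D,nl_idx)
  {ABC}: card=75000; try (C,hash)→5500, (B,hash)→7000, (B,merge)→14600, (C,merge)→20600, (B,nl_idx)→84600, (B,nl)→300600 …(+1); best=5500 via (C,hash)
  {ACD}: card=1000; try (A,hash)→2400, (A,merge)→3920, (D,hash)→4800, (A,nl)→6000, (D,nl_idx)→9600, (D,merge)→13400 …(+1); best=2400 via (A,hash)
  {ABCD}: card=75000; try (B,hash)→8800, (B,merge)→16400, (D,hash)→83700, (B,nl_idx)→86400, (B,nl)→302400, (D,nl_idx)→680500 …(+2); best=8800 via (B,hash)

8800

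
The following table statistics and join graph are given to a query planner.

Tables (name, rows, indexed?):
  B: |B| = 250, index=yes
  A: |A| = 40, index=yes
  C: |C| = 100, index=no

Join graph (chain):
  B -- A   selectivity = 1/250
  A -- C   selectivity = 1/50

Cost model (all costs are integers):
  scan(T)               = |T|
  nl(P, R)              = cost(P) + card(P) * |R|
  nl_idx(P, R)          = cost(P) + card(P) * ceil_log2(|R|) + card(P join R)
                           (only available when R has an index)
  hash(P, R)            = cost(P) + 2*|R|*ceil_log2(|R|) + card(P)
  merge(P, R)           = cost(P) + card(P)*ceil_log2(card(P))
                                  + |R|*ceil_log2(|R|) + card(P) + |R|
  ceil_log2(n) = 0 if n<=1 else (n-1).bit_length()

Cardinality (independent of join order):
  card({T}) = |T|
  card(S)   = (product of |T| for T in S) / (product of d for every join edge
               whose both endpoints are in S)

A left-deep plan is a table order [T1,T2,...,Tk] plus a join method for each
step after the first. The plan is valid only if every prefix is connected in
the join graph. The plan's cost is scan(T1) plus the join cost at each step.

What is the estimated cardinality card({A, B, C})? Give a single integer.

Tables in S: A(40), B(250), C(100)
Edges inside S: B-A(d=250), A-C(d=50)
numerator = 40 * 250 * 100 = 1000000
denominator = 250 * 50 = 12500
card(S) = 1000000 / 12500 = 80

80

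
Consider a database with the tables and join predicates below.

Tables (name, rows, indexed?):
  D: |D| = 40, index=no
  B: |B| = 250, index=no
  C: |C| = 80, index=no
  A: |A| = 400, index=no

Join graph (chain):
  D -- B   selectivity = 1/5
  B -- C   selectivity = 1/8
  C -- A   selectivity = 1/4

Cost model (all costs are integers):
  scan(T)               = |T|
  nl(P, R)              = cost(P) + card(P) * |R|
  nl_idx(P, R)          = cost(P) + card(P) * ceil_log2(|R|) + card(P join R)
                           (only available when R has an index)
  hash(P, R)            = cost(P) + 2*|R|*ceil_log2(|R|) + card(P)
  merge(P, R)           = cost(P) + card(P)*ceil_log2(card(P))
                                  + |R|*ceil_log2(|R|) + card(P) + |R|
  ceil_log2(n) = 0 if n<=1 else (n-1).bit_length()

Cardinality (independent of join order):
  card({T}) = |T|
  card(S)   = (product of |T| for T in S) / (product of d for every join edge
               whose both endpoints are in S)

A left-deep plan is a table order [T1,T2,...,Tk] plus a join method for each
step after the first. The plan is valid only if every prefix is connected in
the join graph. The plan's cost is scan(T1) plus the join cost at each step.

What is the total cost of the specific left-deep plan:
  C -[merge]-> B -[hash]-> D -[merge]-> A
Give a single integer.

step 1: scan C: cost=80, card=80
step 2: join B via merge
    card(P join B) = 80*250/(8) = 2500
    cost = 80 + 80*7 + 250*8 + 80 + 250 = 2970
step 3: join D via hash
    card(P join D) = 2500*40/(5) = 20000
    cost = 2970 + 2*40*6 + 2500 = 5950
step 4: join A via merge
    card(P join A) = 20000*400/(4) = 2000000
    cost = 5950 + 20000*15 + 400*9 + 20000 + 400 = 329950

329950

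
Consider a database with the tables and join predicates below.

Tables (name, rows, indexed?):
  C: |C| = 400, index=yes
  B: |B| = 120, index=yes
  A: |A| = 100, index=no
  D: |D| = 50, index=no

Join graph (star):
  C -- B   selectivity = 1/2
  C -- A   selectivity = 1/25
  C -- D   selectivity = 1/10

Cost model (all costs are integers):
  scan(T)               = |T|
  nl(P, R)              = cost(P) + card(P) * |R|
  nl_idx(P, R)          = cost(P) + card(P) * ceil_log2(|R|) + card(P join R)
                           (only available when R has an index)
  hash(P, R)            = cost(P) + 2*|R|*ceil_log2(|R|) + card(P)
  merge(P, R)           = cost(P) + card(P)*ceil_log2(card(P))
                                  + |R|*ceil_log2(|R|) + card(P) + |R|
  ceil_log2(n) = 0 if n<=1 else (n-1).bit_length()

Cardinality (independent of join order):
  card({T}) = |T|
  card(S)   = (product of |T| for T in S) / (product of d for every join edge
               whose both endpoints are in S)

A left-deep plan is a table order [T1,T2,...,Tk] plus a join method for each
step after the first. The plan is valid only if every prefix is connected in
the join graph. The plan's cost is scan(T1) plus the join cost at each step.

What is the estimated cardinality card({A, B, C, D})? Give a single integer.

480000

Tables in S: A(100), B(120), C(400), D(50)
Edges inside S: C-B(d=2), C-A(d=25), C-D(d=10)
numerator = 100 * 120 * 400 * 50 = 240000000
denominator = 2 * 25 * 10 = 500
card(S) = 240000000 / 500 = 480000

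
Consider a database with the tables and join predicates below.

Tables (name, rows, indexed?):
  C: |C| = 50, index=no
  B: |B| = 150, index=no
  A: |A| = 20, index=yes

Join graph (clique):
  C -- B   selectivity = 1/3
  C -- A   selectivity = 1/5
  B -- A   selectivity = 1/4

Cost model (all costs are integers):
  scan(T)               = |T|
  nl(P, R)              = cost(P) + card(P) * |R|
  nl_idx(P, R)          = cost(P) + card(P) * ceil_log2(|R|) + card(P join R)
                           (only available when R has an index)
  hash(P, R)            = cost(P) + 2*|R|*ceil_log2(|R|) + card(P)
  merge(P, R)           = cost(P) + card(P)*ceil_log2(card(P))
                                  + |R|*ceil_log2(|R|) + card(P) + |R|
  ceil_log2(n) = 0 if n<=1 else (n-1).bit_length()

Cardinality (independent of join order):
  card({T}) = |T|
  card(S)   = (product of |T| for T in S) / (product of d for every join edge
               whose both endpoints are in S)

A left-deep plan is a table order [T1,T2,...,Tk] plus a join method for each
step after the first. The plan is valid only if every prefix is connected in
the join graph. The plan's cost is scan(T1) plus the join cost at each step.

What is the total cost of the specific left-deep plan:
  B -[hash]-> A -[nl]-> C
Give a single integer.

38000

step 1: scan B: cost=150, card=150
step 2: join A via hash
    card(P join A) = 150*20/(4) = 750
    cost = 150 + 2*20*5 + 150 = 500
step 3: join C via nl
    card(P join C) = 750*50/(3*5) = 2500
    cost = 500 + 750*50 = 38000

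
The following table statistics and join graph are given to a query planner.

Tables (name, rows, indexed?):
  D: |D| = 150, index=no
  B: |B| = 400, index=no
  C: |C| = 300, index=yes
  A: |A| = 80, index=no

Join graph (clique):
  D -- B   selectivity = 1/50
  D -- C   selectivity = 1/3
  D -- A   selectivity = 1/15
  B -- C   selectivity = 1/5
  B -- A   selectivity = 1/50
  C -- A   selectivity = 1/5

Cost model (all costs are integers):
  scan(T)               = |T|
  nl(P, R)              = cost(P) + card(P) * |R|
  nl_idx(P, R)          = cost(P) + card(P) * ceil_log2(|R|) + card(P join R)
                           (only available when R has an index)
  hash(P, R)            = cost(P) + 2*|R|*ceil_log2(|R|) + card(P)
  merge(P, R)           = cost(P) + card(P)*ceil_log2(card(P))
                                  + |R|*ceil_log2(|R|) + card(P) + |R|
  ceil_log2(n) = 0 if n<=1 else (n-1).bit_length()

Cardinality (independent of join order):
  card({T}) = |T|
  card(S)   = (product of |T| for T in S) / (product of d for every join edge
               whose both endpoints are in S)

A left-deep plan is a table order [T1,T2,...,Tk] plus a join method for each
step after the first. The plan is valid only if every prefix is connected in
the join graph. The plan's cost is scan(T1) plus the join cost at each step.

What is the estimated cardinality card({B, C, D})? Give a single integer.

24000

Tables in S: B(400), C(300), D(150)
Edges inside S: D-B(d=50), D-C(d=3), B-C(d=5)
numerator = 400 * 300 * 150 = 18000000
denominator = 50 * 3 * 5 = 750
card(S) = 18000000 / 750 = 24000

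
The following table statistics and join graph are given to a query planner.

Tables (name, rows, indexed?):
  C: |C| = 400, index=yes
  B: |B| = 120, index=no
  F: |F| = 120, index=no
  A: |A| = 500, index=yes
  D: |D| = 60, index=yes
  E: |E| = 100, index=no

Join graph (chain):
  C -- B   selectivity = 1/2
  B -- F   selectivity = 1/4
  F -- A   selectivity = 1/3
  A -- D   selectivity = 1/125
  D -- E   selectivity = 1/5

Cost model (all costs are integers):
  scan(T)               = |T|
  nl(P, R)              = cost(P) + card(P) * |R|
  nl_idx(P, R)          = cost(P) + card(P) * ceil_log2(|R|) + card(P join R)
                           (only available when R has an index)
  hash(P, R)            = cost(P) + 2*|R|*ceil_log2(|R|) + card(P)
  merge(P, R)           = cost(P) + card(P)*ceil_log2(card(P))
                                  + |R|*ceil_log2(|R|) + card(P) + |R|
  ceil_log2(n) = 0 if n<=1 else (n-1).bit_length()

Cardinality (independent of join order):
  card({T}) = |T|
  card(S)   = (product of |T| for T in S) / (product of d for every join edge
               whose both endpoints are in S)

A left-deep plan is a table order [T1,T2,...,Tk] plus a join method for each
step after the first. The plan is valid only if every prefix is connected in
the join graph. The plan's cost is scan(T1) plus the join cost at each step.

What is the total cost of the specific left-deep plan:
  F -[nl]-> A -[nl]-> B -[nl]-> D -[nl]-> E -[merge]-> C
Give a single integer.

step 1: scan F: cost=120, card=120
step 2: join A via nl
    card(P join A) = 120*500/(3) = 20000
    cost = 120 + 120*500 = 60120
step 3: join B via nl
    card(P join B) = 20000*120/(4) = 600000
    cost = 60120 + 20000*120 = 2460120
step 4: join D via nl
    card(P join D) = 600000*60/(125) = 288000
    cost = 2460120 + 600000*60 = 38460120
step 5: join E via nl
    card(P join E) = 288000*100/(5) = 5760000
    cost = 38460120 + 288000*100 = 67260120
step 6: join C via merge
    card(P join C) = 5760000*400/(2) = 1152000000
    cost = 67260120 + 5760000*23 + 400*9 + 5760000 + 400 = 205504120

205504120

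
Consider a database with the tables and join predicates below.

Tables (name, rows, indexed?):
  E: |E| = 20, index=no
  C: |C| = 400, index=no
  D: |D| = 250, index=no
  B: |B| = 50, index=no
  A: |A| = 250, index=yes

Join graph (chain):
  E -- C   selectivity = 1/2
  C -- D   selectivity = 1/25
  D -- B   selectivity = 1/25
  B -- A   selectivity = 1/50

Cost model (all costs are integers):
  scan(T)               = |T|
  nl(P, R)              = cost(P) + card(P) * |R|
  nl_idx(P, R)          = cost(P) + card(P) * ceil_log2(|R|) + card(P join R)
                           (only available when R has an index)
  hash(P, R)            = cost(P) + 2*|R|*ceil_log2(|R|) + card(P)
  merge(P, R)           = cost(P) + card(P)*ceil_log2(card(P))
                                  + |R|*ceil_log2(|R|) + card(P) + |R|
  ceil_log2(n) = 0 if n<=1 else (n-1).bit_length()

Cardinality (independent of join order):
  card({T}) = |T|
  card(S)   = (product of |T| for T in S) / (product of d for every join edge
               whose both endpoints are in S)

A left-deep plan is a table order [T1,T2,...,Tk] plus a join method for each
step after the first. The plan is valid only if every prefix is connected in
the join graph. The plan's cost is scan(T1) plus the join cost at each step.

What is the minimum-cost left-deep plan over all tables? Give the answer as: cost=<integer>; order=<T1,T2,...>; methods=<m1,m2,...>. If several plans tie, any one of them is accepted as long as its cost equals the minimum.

cost=54850; order=B,A,D,C,E; methods=nl_idx,hash,hash,hash

Selinger DP (subsets sized 1..n):
  {E}: scan cost=20, card=20
  {C}: scan cost=400, card=400
  {D}: scan cost=250, card=250
  {B}: scan cost=50, card=50
  {A}: scan cost=250, card=250
  {CE}: card=4000; try (E,hash)→1000, (C,merge)→4140, (E,merge)→4520, (C,hash)→7240, (C,nl)→8020, (E,nl)→8400; best=1000 via (E,hash)
  {CD}: card=4000; try (D,hash)→4800, (C,merge)→6500, (D,merge)→6650, (C,hash)→7700, (C,nl)→100250, (D,nl)→100400; best=4800 via (D,hash)
  {BD}: card=500; try (B,hash)→1100, (D,merge)→2650, (B,merge)→2850, (D,hash)→4100, (D,nl)→12550, (B,nl)→12750; best=1100 via (B,hash)
  {AB}: card=250; try (A,nl_idx)→700, (B,hash)→1100, (A,merge)→2650, (B,merge)→2850, (A,hash)→4100, (A,nl)→12550 …(+1); best=700 via (A,nl_idx)
  {CDE}: card=40000; try (E,hash)→9000, (D,hash)→9000, (D,merge)→55250, (E,merge)→56920, (E,nl)→84800, (D,nl)→1001000; best=9000 via (E,hash)
  {BCD}: card=8000; try (C,hash)→8800, (B,hash)→9400, (C,merge)→10100, (B,merge)→57150, (C,nl)→201100, (B,nl)→204800; best=8800 via (C,hash)
  {ABD}: card=2500; try (D,hash)→4950, (D,merge)→5200, (A,hash)→5600, (A,nl_idx)→7600, (A,merge)→8350, (D,nl)→63200 …(+1); best=4950 via (D,hash)
  {BCDE}: card=80000; try (E,hash)→17000, (B,hash)→49600, (E,merge)→120920, (E,nl)→168800, (B,merge)→689350, (B,nl)→2009000; best=17000 via (E,hash)
  {ABCD}: card=40000; try (C,hash)→14650, (A,hash)→20800, (C,merge)→41450, (A,nl_idx)→112800, (A,merge)→123050, (C,nl)→1004950 …(+1); best=14650 via (C,hash)
  {ABCDE}: card=400000; try (E,hash)→54850, (A,hash)→101000, (E,merge)→694770, (E,nl)→814650, (A,nl_idx)→1057000, (A,merge)→1459250 …(+1); best=54850 via (E,hash)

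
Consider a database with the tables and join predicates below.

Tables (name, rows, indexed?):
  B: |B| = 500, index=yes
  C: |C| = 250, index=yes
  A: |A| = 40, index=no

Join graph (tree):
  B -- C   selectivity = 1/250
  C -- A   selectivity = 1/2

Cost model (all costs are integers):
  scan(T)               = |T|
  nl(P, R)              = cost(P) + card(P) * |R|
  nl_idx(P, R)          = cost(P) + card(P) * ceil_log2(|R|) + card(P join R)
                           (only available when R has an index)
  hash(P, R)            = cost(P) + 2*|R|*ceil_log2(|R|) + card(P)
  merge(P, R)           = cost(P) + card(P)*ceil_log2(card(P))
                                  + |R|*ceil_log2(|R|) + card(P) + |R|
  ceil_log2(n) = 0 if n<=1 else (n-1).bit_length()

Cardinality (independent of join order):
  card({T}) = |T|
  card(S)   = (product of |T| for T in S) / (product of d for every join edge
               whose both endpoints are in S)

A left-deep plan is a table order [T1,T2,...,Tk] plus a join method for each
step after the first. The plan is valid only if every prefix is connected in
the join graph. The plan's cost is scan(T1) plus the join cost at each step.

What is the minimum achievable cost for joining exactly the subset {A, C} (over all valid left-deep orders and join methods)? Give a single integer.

Selinger DP over subsets of {A,C}:
  {C}: scan cost=250, card=250
  {A}: scan cost=40, card=40
  {AC}: card=5000; try (A,hash)→980, (C,merge)→2570, (A,merge)→2780, (C,hash)→4080, (C,nl_idx)→5360, (C,nl)→10040 …(+1); best=980 via (A,hash)

980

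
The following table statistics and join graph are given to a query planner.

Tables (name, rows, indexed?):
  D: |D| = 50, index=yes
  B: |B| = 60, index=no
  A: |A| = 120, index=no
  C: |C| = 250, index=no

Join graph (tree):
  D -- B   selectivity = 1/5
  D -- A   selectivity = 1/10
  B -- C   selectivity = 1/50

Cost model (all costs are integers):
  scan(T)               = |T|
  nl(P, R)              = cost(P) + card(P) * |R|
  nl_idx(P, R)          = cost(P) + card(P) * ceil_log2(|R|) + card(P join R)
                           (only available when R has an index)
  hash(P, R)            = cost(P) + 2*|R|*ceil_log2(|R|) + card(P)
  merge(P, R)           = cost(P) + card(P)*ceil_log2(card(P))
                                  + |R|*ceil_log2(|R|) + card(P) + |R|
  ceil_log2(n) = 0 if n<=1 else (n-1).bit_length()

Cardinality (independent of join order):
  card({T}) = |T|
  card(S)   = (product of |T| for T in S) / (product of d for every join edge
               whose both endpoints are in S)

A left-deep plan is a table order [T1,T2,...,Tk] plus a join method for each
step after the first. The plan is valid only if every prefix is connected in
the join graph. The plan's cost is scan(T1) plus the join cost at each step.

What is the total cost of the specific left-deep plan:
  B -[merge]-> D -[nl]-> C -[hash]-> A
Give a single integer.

step 1: scan B: cost=60, card=60
step 2: join D via merge
    card(P join D) = 60*50/(5) = 600
    cost = 60 + 60*6 + 50*6 + 60 + 50 = 830
step 3: join C via nl
    card(P join C) = 600*250/(50) = 3000
    cost = 830 + 600*250 = 150830
step 4: join A via hash
    card(P join A) = 3000*120/(10) = 36000
    cost = 150830 + 2*120*7 + 3000 = 155510

155510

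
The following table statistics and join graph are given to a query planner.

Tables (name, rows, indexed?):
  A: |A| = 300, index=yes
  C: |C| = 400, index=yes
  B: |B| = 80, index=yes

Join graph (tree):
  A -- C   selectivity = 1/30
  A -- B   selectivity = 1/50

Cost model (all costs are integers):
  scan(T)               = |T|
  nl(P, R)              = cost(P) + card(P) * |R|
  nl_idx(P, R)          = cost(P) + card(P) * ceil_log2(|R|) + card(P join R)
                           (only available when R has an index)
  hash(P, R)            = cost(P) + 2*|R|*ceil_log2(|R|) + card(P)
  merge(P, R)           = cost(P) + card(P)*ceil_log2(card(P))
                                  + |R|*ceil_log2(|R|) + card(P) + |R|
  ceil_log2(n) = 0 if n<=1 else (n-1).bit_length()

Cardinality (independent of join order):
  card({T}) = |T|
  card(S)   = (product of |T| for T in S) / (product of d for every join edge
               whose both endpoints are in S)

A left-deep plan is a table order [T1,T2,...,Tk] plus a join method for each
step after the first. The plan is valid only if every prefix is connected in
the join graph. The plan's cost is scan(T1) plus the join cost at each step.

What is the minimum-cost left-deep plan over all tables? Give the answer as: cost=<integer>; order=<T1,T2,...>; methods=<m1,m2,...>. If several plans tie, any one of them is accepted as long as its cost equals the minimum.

cost=8960; order=B,A,C; methods=nl_idx,hash

Selinger DP (subsets sized 1..n):
  {A}: scan cost=300, card=300
  {C}: scan cost=400, card=400
  {B}: scan cost=80, card=80
  {AC}: card=4000; try (A,hash)→6200, (C,nl_idx)→7000, (C,merge)→7300, (A,merge)→7400, (C,hash)→7800, (A,nl_idx)→8000 …(+2); best=6200 via (A,hash)
  {AB}: card=480; try (A,nl_idx)→1280, (B,hash)→1720, (B,nl_idx)→2880, (A,merge)→3720, (B,merge)→3940, (A,hash)→5560 …(+2); best=1280 via (A,nl_idx)
  {ABC}: card=6400; try (C,hash)→8960, (C,merge)→10080, (B,hash)→11320, (C,nl_idx)→12000, (B,nl_idx)→40600, (B,merge)→58840 …(+2); best=8960 via (C,hash)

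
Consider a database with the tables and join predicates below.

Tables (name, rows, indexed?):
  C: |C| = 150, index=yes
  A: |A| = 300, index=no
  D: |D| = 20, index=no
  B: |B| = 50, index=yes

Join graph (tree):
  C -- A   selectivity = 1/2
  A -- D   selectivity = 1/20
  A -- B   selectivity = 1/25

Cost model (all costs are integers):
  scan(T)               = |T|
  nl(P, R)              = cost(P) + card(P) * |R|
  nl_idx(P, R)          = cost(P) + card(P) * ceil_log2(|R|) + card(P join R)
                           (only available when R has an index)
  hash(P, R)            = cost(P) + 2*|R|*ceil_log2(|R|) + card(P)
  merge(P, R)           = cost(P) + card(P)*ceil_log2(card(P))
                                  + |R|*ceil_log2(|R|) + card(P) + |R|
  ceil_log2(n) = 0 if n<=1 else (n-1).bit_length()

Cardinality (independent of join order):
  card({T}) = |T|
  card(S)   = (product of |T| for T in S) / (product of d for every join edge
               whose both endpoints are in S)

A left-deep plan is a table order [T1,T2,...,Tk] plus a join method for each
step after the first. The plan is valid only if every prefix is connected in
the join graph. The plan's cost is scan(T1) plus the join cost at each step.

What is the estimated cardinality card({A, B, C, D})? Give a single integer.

45000

Tables in S: A(300), B(50), C(150), D(20)
Edges inside S: C-A(d=2), A-D(d=20), A-B(d=25)
numerator = 300 * 50 * 150 * 20 = 45000000
denominator = 2 * 20 * 25 = 1000
card(S) = 45000000 / 1000 = 45000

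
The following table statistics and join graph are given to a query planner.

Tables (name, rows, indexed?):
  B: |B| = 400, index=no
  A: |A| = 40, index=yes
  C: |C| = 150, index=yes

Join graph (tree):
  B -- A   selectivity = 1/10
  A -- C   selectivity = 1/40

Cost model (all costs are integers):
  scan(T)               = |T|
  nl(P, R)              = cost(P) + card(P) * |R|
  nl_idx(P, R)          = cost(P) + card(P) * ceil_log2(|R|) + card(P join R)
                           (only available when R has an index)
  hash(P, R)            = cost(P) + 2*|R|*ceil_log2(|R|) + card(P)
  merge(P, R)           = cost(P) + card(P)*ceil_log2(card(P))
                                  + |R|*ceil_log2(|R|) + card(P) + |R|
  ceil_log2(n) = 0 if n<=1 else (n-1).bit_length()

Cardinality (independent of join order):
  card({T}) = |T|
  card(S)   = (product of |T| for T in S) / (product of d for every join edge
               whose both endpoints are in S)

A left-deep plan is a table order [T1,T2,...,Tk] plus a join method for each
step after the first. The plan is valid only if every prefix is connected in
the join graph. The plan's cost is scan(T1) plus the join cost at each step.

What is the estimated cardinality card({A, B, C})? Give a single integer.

6000

Tables in S: A(40), B(400), C(150)
Edges inside S: B-A(d=10), A-C(d=40)
numerator = 40 * 400 * 150 = 2400000
denominator = 10 * 40 = 400
card(S) = 2400000 / 400 = 6000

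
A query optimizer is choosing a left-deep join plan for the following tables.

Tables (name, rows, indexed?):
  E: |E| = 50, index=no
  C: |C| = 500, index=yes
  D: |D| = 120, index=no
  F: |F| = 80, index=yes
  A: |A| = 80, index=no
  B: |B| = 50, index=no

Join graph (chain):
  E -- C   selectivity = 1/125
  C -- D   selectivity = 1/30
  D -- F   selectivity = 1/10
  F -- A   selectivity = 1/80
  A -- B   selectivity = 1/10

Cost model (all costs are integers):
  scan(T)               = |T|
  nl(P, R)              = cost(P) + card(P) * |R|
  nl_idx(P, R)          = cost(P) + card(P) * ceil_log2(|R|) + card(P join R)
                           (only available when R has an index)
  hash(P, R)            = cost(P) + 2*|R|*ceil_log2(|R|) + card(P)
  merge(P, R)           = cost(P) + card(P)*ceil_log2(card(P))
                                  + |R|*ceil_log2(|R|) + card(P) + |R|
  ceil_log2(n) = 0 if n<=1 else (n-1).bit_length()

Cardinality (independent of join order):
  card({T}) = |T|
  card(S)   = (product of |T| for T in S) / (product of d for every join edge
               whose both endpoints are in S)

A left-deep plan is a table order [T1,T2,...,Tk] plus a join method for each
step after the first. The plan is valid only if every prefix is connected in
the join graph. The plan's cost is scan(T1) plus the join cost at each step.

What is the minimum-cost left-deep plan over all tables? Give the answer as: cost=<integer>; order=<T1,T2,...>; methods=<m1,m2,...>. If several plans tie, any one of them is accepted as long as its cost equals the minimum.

cost=19020; order=E,C,D,F,A,B; methods=nl_idx,hash,hash,hash,hash

Selinger DP (subsets sized 1..n):
  {E}: scan cost=50, card=50
  {C}: scan cost=500, card=500
  {D}: scan cost=120, card=120
  {F}: scan cost=80, card=80
  {A}: scan cost=80, card=80
  {B}: scan cost=50, card=50
  {CE}: card=200; try (C,nl_idx)→700, (E,hash)→1600, (C,merge)→5400, (E,merge)→5850, (C,hash)→9100, (C,nl)→25050 …(+1); best=700 via (C,nl_idx)
  {CD}: card=2000; try (D,hash)→2680, (C,nl_idx)→3200, (C,merge)→6080, (D,merge)→6460, (C,hash)→9240, (C,nl)→60120 …(+1); best=2680 via (D,hash)
  {DF}: card=960; try (F,hash)→1360, (D,merge)→1680, (F,merge)→1720, (D,hash)→1840, (F,nl_idx)→1920, (D,nl)→9680 …(+1); best=1360 via (F,hash)
  {AF}: card=80; try (F,nl_idx)→720, (F,hash)→1280, (A,hash)→1280, (F,merge)→1360, (A,merge)→1360, (F,nl)→6480 …(+1); best=720 via (F,nl_idx)
  {AB}: card=400; try (B,hash)→760, (A,merge)→1040, (B,merge)→1070, (A,hash)→1220, (A,nl)→4050, (B,nl)→4080; best=760 via (B,hash)
  {CDE}: card=800; try (D,hash)→2580, (D,merge)→3460, (E,hash)→5280, (D,nl)→24700, (E,merge)→27030, (E,nl)→102680; best=2580 via (D,hash)
  {CDF}: card=16000; try (F,hash)→5800, (C,hash)→11320, (C,merge)→16920, (C,nl_idx)→26000, (F,merge)→27320, (F,nl_idx)→32680 …(+2); best=5800 via (F,hash)
  {ADF}: card=960; try (D,merge)→2320, (D,hash)→2480, (A,hash)→3440, (D,nl)→10320, (A,merge)→12560, (A,nl)→78160; best=2320 via (D,merge)
  {ABF}: card=400; try (B,hash)→1400, (B,merge)→1710, (F,hash)→2280, (F,nl_idx)→3960, (B,nl)→4720, (F,merge)→5400 …(+1); best=1400 via (B,hash)
  {CDEF}: card=6400; try (F,hash)→4500, (F,merge)→12020, (F,nl_idx)→14580, (E,hash)→22400, (F,nl)→66580, (E,merge)→246150 …(+1); best=4500 via (F,hash)
  {ACDF}: card=16000; try (C,hash)→12280, (C,merge)→17880, (A,hash)→22920, (C,nl_idx)→26960, (A,merge)→246440, (C,nl)→482320 …(+1); best=12280 via (C,hash)
  {ABDF}: card=4800; try (D,hash)→3480, (B,hash)→3880, (D,merge)→6360, (B,merge)→13230, (D,nl)→49400, (B,nl)→50320; best=3480 via (D,hash)
  {ACDEF}: card=6400; try (A,hash)→12020, (E,hash)→28880, (A,merge)→94740, (E,merge)→252630, (A,nl)→516500, (E,nl)→812280; best=12020 via (A,hash)
  {ABCDF}: card=80000; try (C,hash)→17280, (B,hash)→28880, (C,merge)→75680, (C,nl_idx)→126680, (B,merge)→252630, (B,nl)→812280 …(+1); best=17280 via (C,hash)
  {ABCDEF}: card=32000; try (B,hash)→19020, (E,hash)→97880, (B,merge)→101970, (B,nl)→332020, (E,merge)→1457630, (E,nl)→4017280; best=19020 via (B,hash)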